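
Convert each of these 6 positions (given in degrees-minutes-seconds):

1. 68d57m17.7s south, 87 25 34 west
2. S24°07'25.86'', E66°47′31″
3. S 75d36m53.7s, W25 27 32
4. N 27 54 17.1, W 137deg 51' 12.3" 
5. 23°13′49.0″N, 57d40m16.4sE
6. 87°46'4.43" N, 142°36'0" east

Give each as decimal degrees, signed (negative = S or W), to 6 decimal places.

1. -68.954917, -87.426111
2. -24.123850, 66.791944
3. -75.614917, -25.458889
4. 27.904750, -137.853417
5. 23.230278, 57.671222
6. 87.767897, 142.600000

Point 1:
  Lat: 68 + 57/60 + 17.7/3600 = 68.9549167
  S ⇒ negate
  Lon: 87 + 25/60 + 34/3600 = 87.4261111
  W → negative
Point 2:
  φ: 24 + 7/60 + 25.86/3600 = 24.1238500
  S → negative
  Longitude: 66 + 47/60 + 31/3600 = 66.7919444
  E ⇒ keep positive
Point 3:
  φ: 75° + 36/60 + 53.7/3600 = 75 + 0.600000 + 0.014917 = 75.6149167
  hemisphere S, so the sign is −
  Longitude: 25° + 27/60 + 32/3600 = 25 + 0.450000 + 0.008889 = 25.4588889
  W → negative
Point 4:
  φ: 54′ + 17.1″ = 54.28500′; 27 + 54.28500/60 = 27.9047500
  N ⇒ keep positive
  Longitude: 137 + 51/60 + 12.3/3600 = 137.8534167
  W ⇒ negate
Point 5:
  φ: 13′ + 49″ = 13.81667′; 23 + 13.81667/60 = 23.2302778
  N → positive
  Lon: 57° + 40/60 + 16.4/3600 = 57 + 0.666667 + 0.004556 = 57.6712222
  E ⇒ keep positive
Point 6:
  Latitude: 46′ + 4.43″ = 46.07383′; 87 + 46.07383/60 = 87.7678972
  N → positive
  Longitude: 36′ + 0″ = 36.00000′; 142 + 36.00000/60 = 142.6000000
  E → positive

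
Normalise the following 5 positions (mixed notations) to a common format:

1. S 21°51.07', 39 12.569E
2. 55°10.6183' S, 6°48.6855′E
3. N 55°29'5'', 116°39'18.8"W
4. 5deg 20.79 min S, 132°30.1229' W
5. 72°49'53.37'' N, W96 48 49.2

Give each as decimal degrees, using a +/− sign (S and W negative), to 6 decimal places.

Point 1:
  Lat: 51.07′ = 0.851167°; total 21.8511667
  S ⇒ negate
  Longitude: 12.569′ = 0.209483°; total 39.2094833
  E → positive
Point 2:
  Latitude: 10.6183′ = 0.176972°; total 55.1769717
  S ⇒ negate
  λ: 48.6855′ = 0.811425°; total 6.8114250
  E ⇒ keep positive
Point 3:
  Lat: 55 + 29/60 + 5/3600 = 55.4847222
  N → positive
  Longitude: 116 + 39/60 + 18.8/3600 = 116.6552222
  W → negative
Point 4:
  Latitude: 20.79′ = 0.346500°; total 5.3465000
  hemisphere S, so the sign is −
  λ: 30.1229′ = 0.502048°; total 132.5020483
  W ⇒ negate
Point 5:
  Latitude: 72° + 49/60 + 53.37/3600 = 72 + 0.816667 + 0.014825 = 72.8314917
  N ⇒ keep positive
  Longitude: 96° + 48/60 + 49.2/3600 = 96 + 0.800000 + 0.013667 = 96.8136667
  W → negative

1. -21.851167, 39.209483
2. -55.176972, 6.811425
3. 55.484722, -116.655222
4. -5.346500, -132.502048
5. 72.831492, -96.813667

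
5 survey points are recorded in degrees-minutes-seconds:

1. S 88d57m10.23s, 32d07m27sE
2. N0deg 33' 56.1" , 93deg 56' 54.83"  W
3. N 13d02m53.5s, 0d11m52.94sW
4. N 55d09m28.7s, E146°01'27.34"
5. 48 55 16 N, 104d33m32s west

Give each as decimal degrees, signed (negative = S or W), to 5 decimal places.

Point 1:
  Lat: 88° + 57/60 + 10.23/3600 = 88 + 0.950000 + 0.002842 = 88.952842
  S → negative
  Lon: 32° + 7/60 + 27/3600 = 32 + 0.116667 + 0.007500 = 32.124167
  E ⇒ keep positive
Point 2:
  Lat: 0° + 33/60 + 56.1/3600 = 0 + 0.550000 + 0.015583 = 0.565583
  N ⇒ keep positive
  Lon: 93 + 56/60 + 54.83/3600 = 93.948564
  hemisphere W, so the sign is −
Point 3:
  Lat: 13° + 2/60 + 53.5/3600 = 13 + 0.033333 + 0.014861 = 13.048194
  N → positive
  λ: 0° + 11/60 + 52.94/3600 = 0 + 0.183333 + 0.014706 = 0.198039
  hemisphere W, so the sign is −
Point 4:
  Latitude: 55° + 9/60 + 28.7/3600 = 55 + 0.150000 + 0.007972 = 55.157972
  N → positive
  Longitude: 146 + 1/60 + 27.34/3600 = 146.024261
  E → positive
Point 5:
  φ: 48° + 55/60 + 16/3600 = 48 + 0.916667 + 0.004444 = 48.921111
  N ⇒ keep positive
  Longitude: 104 + 33/60 + 32/3600 = 104.558889
  W → negative

1. -88.95284, 32.12417
2. 0.56558, -93.94856
3. 13.04819, -0.19804
4. 55.15797, 146.02426
5. 48.92111, -104.55889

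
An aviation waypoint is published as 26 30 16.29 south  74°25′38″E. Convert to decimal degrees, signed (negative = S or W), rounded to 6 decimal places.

-26.504525, 74.427222

Lat: 30′ + 16.29″ = 30.27150′; 26 + 30.27150/60 = 26.5045250
S → negative
Longitude: 74 + 25/60 + 38/3600 = 74.4272222
E → positive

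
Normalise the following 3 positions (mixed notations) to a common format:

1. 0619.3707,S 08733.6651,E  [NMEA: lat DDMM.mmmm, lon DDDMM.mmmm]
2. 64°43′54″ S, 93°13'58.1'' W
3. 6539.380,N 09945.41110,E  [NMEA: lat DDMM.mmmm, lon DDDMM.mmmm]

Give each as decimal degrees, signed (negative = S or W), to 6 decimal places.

Point 1:
  Latitude: split at 2 digits → 06° and 19.3707′; 6 + 19.3707/60 = 6.3228450
  S → negative
  λ: degrees = first 3 digits = 87, minutes = 33.6651; 87 + 33.6651/60 = 87.5610850
  E → positive
Point 2:
  Lat: 43′ + 54″ = 43.90000′; 64 + 43.90000/60 = 64.7316667
  hemisphere S, so the sign is −
  Longitude: 13′ + 58.1″ = 13.96833′; 93 + 13.96833/60 = 93.2328056
  W ⇒ negate
Point 3:
  Latitude: degrees = first 2 digits = 65, minutes = 39.38; 65 + 39.38/60 = 65.6563333
  N → positive
  Longitude: split at 3 digits → 099° and 45.4111′; 99 + 45.4111/60 = 99.7568517
  E ⇒ keep positive

1. -6.322845, 87.561085
2. -64.731667, -93.232806
3. 65.656333, 99.756852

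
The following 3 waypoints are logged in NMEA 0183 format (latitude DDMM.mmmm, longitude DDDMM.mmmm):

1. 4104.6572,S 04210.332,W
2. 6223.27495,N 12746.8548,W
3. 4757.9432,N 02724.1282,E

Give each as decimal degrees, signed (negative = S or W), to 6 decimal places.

Point 1:
  Lat: degrees = first 2 digits = 41, minutes = 4.6572; 41 + 4.6572/60 = 41.0776200
  S → negative
  λ: split at 3 digits → 042° and 10.332′; 42 + 10.332/60 = 42.1722000
  hemisphere W, so the sign is −
Point 2:
  Lat: split at 2 digits → 62° and 23.27495′; 62 + 23.27495/60 = 62.3879158
  N ⇒ keep positive
  λ: split at 3 digits → 127° and 46.8548′; 127 + 46.8548/60 = 127.7809133
  hemisphere W, so the sign is −
Point 3:
  φ: degrees = first 2 digits = 47, minutes = 57.9432; 47 + 57.9432/60 = 47.9657200
  N → positive
  Lon: degrees = first 3 digits = 27, minutes = 24.1282; 27 + 24.1282/60 = 27.4021367
  E ⇒ keep positive

1. -41.077620, -42.172200
2. 62.387916, -127.780913
3. 47.965720, 27.402137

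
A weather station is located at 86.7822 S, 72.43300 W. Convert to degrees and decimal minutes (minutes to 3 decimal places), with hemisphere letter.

86° 46.932′ S, 72° 25.980′ W

Lat: fractional part 0.782200 → 46.93200 minutes
λ: 72° + 0.433000 × 60 = 72° 25.98000′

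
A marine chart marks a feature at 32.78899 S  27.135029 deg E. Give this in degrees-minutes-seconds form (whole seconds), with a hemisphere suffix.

32°47′20″ S, 27°08′6″ E

Lat: 0.788990° → 47.33940′; 0.33940 × 60 = 20.36″
Longitude: whole degrees 27; 8.10174′ → 8′ and 6.10″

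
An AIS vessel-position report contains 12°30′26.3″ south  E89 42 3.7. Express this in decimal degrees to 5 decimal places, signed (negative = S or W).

Latitude: 30′ + 26.3″ = 30.43833′; 12 + 30.43833/60 = 12.507306
S → negative
Longitude: 89° + 42/60 + 3.7/3600 = 89 + 0.700000 + 0.001028 = 89.701028
E ⇒ keep positive

-12.50731, 89.70103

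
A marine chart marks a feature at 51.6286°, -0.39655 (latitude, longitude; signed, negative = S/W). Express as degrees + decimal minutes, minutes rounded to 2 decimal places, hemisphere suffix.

51° 37.72′ N, 0° 23.79′ W

Latitude: minutes = (51.628600 − 51) × 60 = 37.7160
Longitude is negative → W; |value| = 0.396550
λ: 0° + 0.396550 × 60 = 0° 23.7930′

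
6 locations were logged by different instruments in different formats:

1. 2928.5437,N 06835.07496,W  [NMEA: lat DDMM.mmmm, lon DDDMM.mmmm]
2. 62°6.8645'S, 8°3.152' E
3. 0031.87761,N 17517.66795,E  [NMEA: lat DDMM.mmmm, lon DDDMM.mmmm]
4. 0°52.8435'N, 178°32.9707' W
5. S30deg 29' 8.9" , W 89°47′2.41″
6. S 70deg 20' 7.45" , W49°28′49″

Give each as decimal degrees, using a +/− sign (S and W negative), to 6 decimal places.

1. 29.475728, -68.584583
2. -62.114408, 8.052533
3. 0.531294, 175.294466
4. 0.880725, -178.549512
5. -30.485806, -89.784003
6. -70.335403, -49.480278

Point 1:
  φ: split at 2 digits → 29° and 28.5437′; 29 + 28.5437/60 = 29.4757283
  N ⇒ keep positive
  λ: degrees = first 3 digits = 68, minutes = 35.07496; 68 + 35.07496/60 = 68.5845827
  W → negative
Point 2:
  Latitude: 6.8645′ = 0.114408°; total 62.1144083
  S ⇒ negate
  Longitude: 8 + 3.152/60 = 8.0525333
  E → positive
Point 3:
  φ: degrees = first 2 digits = 0, minutes = 31.87761; 0 + 31.87761/60 = 0.5312935
  N → positive
  Lon: split at 3 digits → 175° and 17.66795′; 175 + 17.66795/60 = 175.2944658
  E → positive
Point 4:
  φ: 52.8435′ = 0.880725°; total 0.8807250
  N ⇒ keep positive
  Longitude: 32.9707′ = 0.549512°; total 178.5495117
  W → negative
Point 5:
  Lat: 30 + 29/60 + 8.9/3600 = 30.4858056
  S ⇒ negate
  λ: 47′ + 2.41″ = 47.04017′; 89 + 47.04017/60 = 89.7840028
  W ⇒ negate
Point 6:
  Latitude: 70 + 20/60 + 7.45/3600 = 70.3354028
  S ⇒ negate
  λ: 49° + 28/60 + 49/3600 = 49 + 0.466667 + 0.013611 = 49.4802778
  W → negative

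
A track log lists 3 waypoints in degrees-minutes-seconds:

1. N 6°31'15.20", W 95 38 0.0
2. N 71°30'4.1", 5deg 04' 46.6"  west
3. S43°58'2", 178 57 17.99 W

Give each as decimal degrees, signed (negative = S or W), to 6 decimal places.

1. 6.520889, -95.633333
2. 71.501139, -5.079611
3. -43.967222, -178.954997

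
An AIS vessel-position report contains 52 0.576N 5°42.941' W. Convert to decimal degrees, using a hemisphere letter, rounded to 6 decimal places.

φ: 0.576′ = 0.009600°; total 52.0096000
Longitude: 5 + 42.941/60 = 5.7156833

52.009600° N, 5.715683° W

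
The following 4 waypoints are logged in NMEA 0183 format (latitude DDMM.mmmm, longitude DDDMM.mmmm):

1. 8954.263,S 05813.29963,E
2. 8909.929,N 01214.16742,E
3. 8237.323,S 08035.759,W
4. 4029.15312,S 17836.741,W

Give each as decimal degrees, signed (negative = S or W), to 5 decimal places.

Point 1:
  Latitude: split at 2 digits → 89° and 54.263′; 89 + 54.263/60 = 89.904383
  S → negative
  λ: split at 3 digits → 058° and 13.29963′; 58 + 13.29963/60 = 58.221661
  E ⇒ keep positive
Point 2:
  Lat: degrees = first 2 digits = 89, minutes = 9.929; 89 + 9.929/60 = 89.165483
  N ⇒ keep positive
  Longitude: degrees = first 3 digits = 12, minutes = 14.16742; 12 + 14.16742/60 = 12.236124
  E ⇒ keep positive
Point 3:
  Latitude: degrees = first 2 digits = 82, minutes = 37.323; 82 + 37.323/60 = 82.622050
  S ⇒ negate
  λ: degrees = first 3 digits = 80, minutes = 35.759; 80 + 35.759/60 = 80.595983
  hemisphere W, so the sign is −
Point 4:
  Lat: split at 2 digits → 40° and 29.15312′; 40 + 29.15312/60 = 40.485885
  hemisphere S, so the sign is −
  λ: degrees = first 3 digits = 178, minutes = 36.741; 178 + 36.741/60 = 178.612350
  W ⇒ negate

1. -89.90438, 58.22166
2. 89.16548, 12.23612
3. -82.62205, -80.59598
4. -40.48589, -178.61235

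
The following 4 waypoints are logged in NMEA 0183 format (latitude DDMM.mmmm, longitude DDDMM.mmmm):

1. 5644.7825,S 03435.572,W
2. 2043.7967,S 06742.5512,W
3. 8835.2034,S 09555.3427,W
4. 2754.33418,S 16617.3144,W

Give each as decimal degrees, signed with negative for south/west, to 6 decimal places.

1. -56.746375, -34.592867
2. -20.729945, -67.709187
3. -88.586723, -95.922378
4. -27.905570, -166.288573

Point 1:
  φ: split at 2 digits → 56° and 44.7825′; 56 + 44.7825/60 = 56.7463750
  hemisphere S, so the sign is −
  Longitude: split at 3 digits → 034° and 35.572′; 34 + 35.572/60 = 34.5928667
  W → negative
Point 2:
  φ: degrees = first 2 digits = 20, minutes = 43.7967; 20 + 43.7967/60 = 20.7299450
  S → negative
  Longitude: degrees = first 3 digits = 67, minutes = 42.5512; 67 + 42.5512/60 = 67.7091867
  W → negative
Point 3:
  φ: split at 2 digits → 88° and 35.2034′; 88 + 35.2034/60 = 88.5867233
  hemisphere S, so the sign is −
  λ: split at 3 digits → 095° and 55.3427′; 95 + 55.3427/60 = 95.9223783
  hemisphere W, so the sign is −
Point 4:
  φ: split at 2 digits → 27° and 54.33418′; 27 + 54.33418/60 = 27.9055697
  S ⇒ negate
  λ: degrees = first 3 digits = 166, minutes = 17.3144; 166 + 17.3144/60 = 166.2885733
  W → negative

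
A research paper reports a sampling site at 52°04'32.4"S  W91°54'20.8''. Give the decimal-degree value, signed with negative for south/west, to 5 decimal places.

-52.07567, -91.90578

Latitude: 52° + 4/60 + 32.4/3600 = 52 + 0.066667 + 0.009000 = 52.075667
S → negative
Longitude: 54′ + 20.8″ = 54.34667′; 91 + 54.34667/60 = 91.905778
W ⇒ negate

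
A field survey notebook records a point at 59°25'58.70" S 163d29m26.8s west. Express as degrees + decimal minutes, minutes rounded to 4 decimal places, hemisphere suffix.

Latitude: 25 + 58.7/60 = 25.978333′
Longitude: seconds/60 = 0.44667; minutes = 29 + 0.44667 = 29.446667

59° 25.9783′ S, 163° 29.4467′ W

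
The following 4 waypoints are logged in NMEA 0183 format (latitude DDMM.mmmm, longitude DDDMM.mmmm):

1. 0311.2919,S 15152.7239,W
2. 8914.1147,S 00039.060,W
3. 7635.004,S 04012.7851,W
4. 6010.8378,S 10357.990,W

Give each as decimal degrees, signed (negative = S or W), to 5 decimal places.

1. -3.18820, -151.87873
2. -89.23525, -0.65100
3. -76.58340, -40.21309
4. -60.18063, -103.96650

Point 1:
  Lat: degrees = first 2 digits = 3, minutes = 11.2919; 3 + 11.2919/60 = 3.188198
  S → negative
  λ: split at 3 digits → 151° and 52.7239′; 151 + 52.7239/60 = 151.878732
  W ⇒ negate
Point 2:
  φ: split at 2 digits → 89° and 14.1147′; 89 + 14.1147/60 = 89.235245
  hemisphere S, so the sign is −
  λ: split at 3 digits → 000° and 39.06′; 0 + 39.06/60 = 0.651000
  hemisphere W, so the sign is −
Point 3:
  Lat: degrees = first 2 digits = 76, minutes = 35.004; 76 + 35.004/60 = 76.583400
  S ⇒ negate
  Lon: degrees = first 3 digits = 40, minutes = 12.7851; 40 + 12.7851/60 = 40.213085
  W ⇒ negate
Point 4:
  Latitude: degrees = first 2 digits = 60, minutes = 10.8378; 60 + 10.8378/60 = 60.180630
  hemisphere S, so the sign is −
  Longitude: degrees = first 3 digits = 103, minutes = 57.99; 103 + 57.99/60 = 103.966500
  hemisphere W, so the sign is −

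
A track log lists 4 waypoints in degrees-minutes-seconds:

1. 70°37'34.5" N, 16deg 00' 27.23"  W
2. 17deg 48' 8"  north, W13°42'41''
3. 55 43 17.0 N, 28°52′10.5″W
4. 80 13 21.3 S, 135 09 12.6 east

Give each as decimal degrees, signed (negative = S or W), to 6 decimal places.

Point 1:
  φ: 37′ + 34.5″ = 37.57500′; 70 + 37.57500/60 = 70.6262500
  N ⇒ keep positive
  λ: 16 + 0/60 + 27.23/3600 = 16.0075639
  W → negative
Point 2:
  φ: 17 + 48/60 + 8/3600 = 17.8022222
  N ⇒ keep positive
  Longitude: 13 + 42/60 + 41/3600 = 13.7113889
  hemisphere W, so the sign is −
Point 3:
  Lat: 55 + 43/60 + 17/3600 = 55.7213889
  N → positive
  Longitude: 28° + 52/60 + 10.5/3600 = 28 + 0.866667 + 0.002917 = 28.8695833
  hemisphere W, so the sign is −
Point 4:
  Lat: 13′ + 21.3″ = 13.35500′; 80 + 13.35500/60 = 80.2225833
  S ⇒ negate
  Longitude: 135° + 9/60 + 12.6/3600 = 135 + 0.150000 + 0.003500 = 135.1535000
  E → positive

1. 70.626250, -16.007564
2. 17.802222, -13.711389
3. 55.721389, -28.869583
4. -80.222583, 135.153500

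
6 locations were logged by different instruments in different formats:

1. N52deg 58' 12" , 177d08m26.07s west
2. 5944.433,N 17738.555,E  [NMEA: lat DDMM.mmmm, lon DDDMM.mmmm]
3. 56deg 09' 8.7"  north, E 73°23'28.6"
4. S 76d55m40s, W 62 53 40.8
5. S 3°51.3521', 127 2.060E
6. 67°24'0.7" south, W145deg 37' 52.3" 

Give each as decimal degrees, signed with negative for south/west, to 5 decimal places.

1. 52.97000, -177.14058
2. 59.74055, 177.64258
3. 56.15242, 73.39128
4. -76.92778, -62.89467
5. -3.85587, 127.03433
6. -67.40019, -145.63119

Point 1:
  Latitude: 58′ + 12″ = 58.20000′; 52 + 58.20000/60 = 52.970000
  N → positive
  Lon: 177 + 8/60 + 26.07/3600 = 177.140575
  hemisphere W, so the sign is −
Point 2:
  Lat: split at 2 digits → 59° and 44.433′; 59 + 44.433/60 = 59.740550
  N ⇒ keep positive
  λ: degrees = first 3 digits = 177, minutes = 38.555; 177 + 38.555/60 = 177.642583
  E → positive
Point 3:
  Lat: 56 + 9/60 + 8.7/3600 = 56.152417
  N ⇒ keep positive
  Lon: 73° + 23/60 + 28.6/3600 = 73 + 0.383333 + 0.007944 = 73.391278
  E → positive
Point 4:
  Lat: 76° + 55/60 + 40/3600 = 76 + 0.916667 + 0.011111 = 76.927778
  hemisphere S, so the sign is −
  Longitude: 53′ + 40.8″ = 53.68000′; 62 + 53.68000/60 = 62.894667
  hemisphere W, so the sign is −
Point 5:
  Latitude: 3 + 51.3521/60 = 3.855868
  S ⇒ negate
  Lon: 2.06′ = 0.034333°; total 127.034333
  E → positive
Point 6:
  Lat: 24′ + 0.7″ = 24.01167′; 67 + 24.01167/60 = 67.400194
  S ⇒ negate
  λ: 37′ + 52.3″ = 37.87167′; 145 + 37.87167/60 = 145.631194
  W ⇒ negate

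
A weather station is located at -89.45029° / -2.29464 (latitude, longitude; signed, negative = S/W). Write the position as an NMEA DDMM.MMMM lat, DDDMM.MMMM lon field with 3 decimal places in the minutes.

8927.017,S / 00217.678,W

Latitude is negative → S; |value| = 89.450290
φ: minutes = (89.450290 − 89) × 60 = 27.01740
Longitude is negative → W; |value| = 2.294640
Longitude: fractional part 0.294640 → 17.67840 minutes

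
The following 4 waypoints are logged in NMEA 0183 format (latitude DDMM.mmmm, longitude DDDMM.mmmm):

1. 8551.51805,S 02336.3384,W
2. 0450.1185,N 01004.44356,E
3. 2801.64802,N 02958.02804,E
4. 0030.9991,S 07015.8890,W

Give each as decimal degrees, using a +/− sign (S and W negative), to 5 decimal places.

Point 1:
  Latitude: split at 2 digits → 85° and 51.51805′; 85 + 51.51805/60 = 85.858634
  S ⇒ negate
  λ: degrees = first 3 digits = 23, minutes = 36.3384; 23 + 36.3384/60 = 23.605640
  W → negative
Point 2:
  Lat: degrees = first 2 digits = 4, minutes = 50.1185; 4 + 50.1185/60 = 4.835308
  N → positive
  Longitude: split at 3 digits → 010° and 4.44356′; 10 + 4.44356/60 = 10.074059
  E ⇒ keep positive
Point 3:
  Lat: split at 2 digits → 28° and 1.64802′; 28 + 1.64802/60 = 28.027467
  N → positive
  Lon: degrees = first 3 digits = 29, minutes = 58.02804; 29 + 58.02804/60 = 29.967134
  E → positive
Point 4:
  Latitude: degrees = first 2 digits = 0, minutes = 30.9991; 0 + 30.9991/60 = 0.516652
  hemisphere S, so the sign is −
  Lon: split at 3 digits → 070° and 15.889′; 70 + 15.889/60 = 70.264817
  hemisphere W, so the sign is −

1. -85.85863, -23.60564
2. 4.83531, 10.07406
3. 28.02747, 29.96713
4. -0.51665, -70.26482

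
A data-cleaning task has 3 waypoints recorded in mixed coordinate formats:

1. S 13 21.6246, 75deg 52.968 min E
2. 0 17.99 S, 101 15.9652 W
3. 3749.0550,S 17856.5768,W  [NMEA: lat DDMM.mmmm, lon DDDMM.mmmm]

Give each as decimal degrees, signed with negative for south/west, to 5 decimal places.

1. -13.36041, 75.88280
2. -0.29983, -101.26609
3. -37.81758, -178.94295

Point 1:
  φ: 21.6246′ = 0.360410°; total 13.360410
  S ⇒ negate
  Longitude: 75 + 52.968/60 = 75.882800
  E → positive
Point 2:
  φ: 17.99′ = 0.299833°; total 0.299833
  S → negative
  Longitude: 15.9652′ = 0.266087°; total 101.266087
  W → negative
Point 3:
  φ: degrees = first 2 digits = 37, minutes = 49.055; 37 + 49.055/60 = 37.817583
  hemisphere S, so the sign is −
  λ: split at 3 digits → 178° and 56.5768′; 178 + 56.5768/60 = 178.942947
  W → negative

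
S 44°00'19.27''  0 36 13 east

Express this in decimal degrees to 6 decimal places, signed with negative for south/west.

Lat: 44° + 0/60 + 19.27/3600 = 44 + 0.000000 + 0.005353 = 44.0053528
S ⇒ negate
λ: 0 + 36/60 + 13/3600 = 0.6036111
E ⇒ keep positive

-44.005353, 0.603611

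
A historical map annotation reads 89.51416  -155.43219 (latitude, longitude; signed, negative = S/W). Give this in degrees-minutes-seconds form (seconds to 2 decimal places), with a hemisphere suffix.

Lat: whole degrees 89; 30.84960′ → 30′ and 50.9760″
Longitude is negative → W; |value| = 155.432190
λ: whole degrees 155; 25.93140′ → 25′ and 55.8840″

89°30′50.98″ N, 155°25′55.88″ W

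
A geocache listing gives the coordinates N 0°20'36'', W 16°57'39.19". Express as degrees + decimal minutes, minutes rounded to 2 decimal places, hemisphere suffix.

0° 20.60′ N, 16° 57.65′ W

φ: 20 + 36/60 = 20.6000′
λ: seconds/60 = 0.65317; minutes = 57 + 0.65317 = 57.6532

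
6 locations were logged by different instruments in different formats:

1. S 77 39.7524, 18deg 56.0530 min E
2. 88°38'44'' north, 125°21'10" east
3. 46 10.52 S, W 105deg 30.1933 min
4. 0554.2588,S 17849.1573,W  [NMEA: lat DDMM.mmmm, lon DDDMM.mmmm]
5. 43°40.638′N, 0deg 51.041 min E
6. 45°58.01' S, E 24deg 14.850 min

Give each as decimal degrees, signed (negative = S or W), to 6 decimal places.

1. -77.662540, 18.934217
2. 88.645556, 125.352778
3. -46.175333, -105.503222
4. -5.904313, -178.819288
5. 43.677300, 0.850683
6. -45.966833, 24.247500

Point 1:
  Latitude: 77 + 39.7524/60 = 77.6625400
  S ⇒ negate
  Lon: 18 + 56.053/60 = 18.9342167
  E → positive
Point 2:
  Latitude: 88° + 38/60 + 44/3600 = 88 + 0.633333 + 0.012222 = 88.6455556
  N ⇒ keep positive
  Lon: 21′ + 10″ = 21.16667′; 125 + 21.16667/60 = 125.3527778
  E → positive
Point 3:
  φ: 10.52′ = 0.175333°; total 46.1753333
  S → negative
  Longitude: 30.1933′ = 0.503222°; total 105.5032217
  hemisphere W, so the sign is −
Point 4:
  Latitude: degrees = first 2 digits = 5, minutes = 54.2588; 5 + 54.2588/60 = 5.9043133
  hemisphere S, so the sign is −
  λ: split at 3 digits → 178° and 49.1573′; 178 + 49.1573/60 = 178.8192883
  hemisphere W, so the sign is −
Point 5:
  φ: 43 + 40.638/60 = 43.6773000
  N ⇒ keep positive
  Lon: 0 + 51.041/60 = 0.8506833
  E ⇒ keep positive
Point 6:
  Latitude: 58.01′ = 0.966833°; total 45.9668333
  S ⇒ negate
  λ: 14.85′ = 0.247500°; total 24.2475000
  E → positive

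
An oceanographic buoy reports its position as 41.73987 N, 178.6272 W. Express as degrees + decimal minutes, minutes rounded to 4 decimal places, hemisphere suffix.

41° 44.3922′ N, 178° 37.6320′ W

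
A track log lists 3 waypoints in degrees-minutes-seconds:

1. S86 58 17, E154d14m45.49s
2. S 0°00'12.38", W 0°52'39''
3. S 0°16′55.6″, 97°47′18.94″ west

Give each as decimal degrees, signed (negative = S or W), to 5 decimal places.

1. -86.97139, 154.24597
2. -0.00344, -0.87750
3. -0.28211, -97.78859

Point 1:
  φ: 58′ + 17″ = 58.28333′; 86 + 58.28333/60 = 86.971389
  hemisphere S, so the sign is −
  λ: 154° + 14/60 + 45.49/3600 = 154 + 0.233333 + 0.012636 = 154.245969
  E ⇒ keep positive
Point 2:
  Latitude: 0′ + 12.38″ = 0.20633′; 0 + 0.20633/60 = 0.003439
  hemisphere S, so the sign is −
  λ: 0 + 52/60 + 39/3600 = 0.877500
  hemisphere W, so the sign is −
Point 3:
  φ: 0° + 16/60 + 55.6/3600 = 0 + 0.266667 + 0.015444 = 0.282111
  hemisphere S, so the sign is −
  Lon: 97° + 47/60 + 18.94/3600 = 97 + 0.783333 + 0.005261 = 97.788594
  W → negative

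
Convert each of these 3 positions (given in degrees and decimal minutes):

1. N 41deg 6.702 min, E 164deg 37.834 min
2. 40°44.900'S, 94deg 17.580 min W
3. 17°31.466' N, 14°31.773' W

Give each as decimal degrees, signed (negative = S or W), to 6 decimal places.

1. 41.111700, 164.630567
2. -40.748333, -94.293000
3. 17.524433, -14.529550

Point 1:
  Latitude: 6.702′ = 0.111700°; total 41.1117000
  N ⇒ keep positive
  Longitude: 37.834′ = 0.630567°; total 164.6305667
  E ⇒ keep positive
Point 2:
  Lat: 40 + 44.9/60 = 40.7483333
  S ⇒ negate
  Lon: 17.58′ = 0.293000°; total 94.2930000
  W ⇒ negate
Point 3:
  Latitude: 17 + 31.466/60 = 17.5244333
  N → positive
  λ: 31.773′ = 0.529550°; total 14.5295500
  W → negative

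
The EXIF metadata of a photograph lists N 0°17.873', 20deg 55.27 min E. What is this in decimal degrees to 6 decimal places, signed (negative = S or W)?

0.297883, 20.921167

φ: 17.873′ = 0.297883°; total 0.2978833
N ⇒ keep positive
λ: 55.27′ = 0.921167°; total 20.9211667
E → positive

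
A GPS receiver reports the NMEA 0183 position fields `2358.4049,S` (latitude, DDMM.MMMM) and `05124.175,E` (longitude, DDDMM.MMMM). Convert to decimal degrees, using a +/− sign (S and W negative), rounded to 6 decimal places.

-23.973415, 51.402917

Latitude: degrees = first 2 digits = 23, minutes = 58.4049; 23 + 58.4049/60 = 23.9734150
hemisphere S, so the sign is −
λ: split at 3 digits → 051° and 24.175′; 51 + 24.175/60 = 51.4029167
E → positive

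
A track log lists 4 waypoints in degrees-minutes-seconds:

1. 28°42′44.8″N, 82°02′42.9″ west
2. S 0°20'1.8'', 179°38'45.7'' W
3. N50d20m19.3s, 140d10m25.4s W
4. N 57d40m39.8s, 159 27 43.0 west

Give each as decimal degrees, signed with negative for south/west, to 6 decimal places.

Point 1:
  φ: 28 + 42/60 + 44.8/3600 = 28.7124444
  N ⇒ keep positive
  λ: 82 + 2/60 + 42.9/3600 = 82.0452500
  hemisphere W, so the sign is −
Point 2:
  φ: 20′ + 1.8″ = 20.03000′; 0 + 20.03000/60 = 0.3338333
  hemisphere S, so the sign is −
  λ: 179 + 38/60 + 45.7/3600 = 179.6460278
  W ⇒ negate
Point 3:
  φ: 50° + 20/60 + 19.3/3600 = 50 + 0.333333 + 0.005361 = 50.3386944
  N → positive
  Lon: 140° + 10/60 + 25.4/3600 = 140 + 0.166667 + 0.007056 = 140.1737222
  hemisphere W, so the sign is −
Point 4:
  Latitude: 57° + 40/60 + 39.8/3600 = 57 + 0.666667 + 0.011056 = 57.6777222
  N → positive
  Lon: 159 + 27/60 + 43/3600 = 159.4619444
  W ⇒ negate

1. 28.712444, -82.045250
2. -0.333833, -179.646028
3. 50.338694, -140.173722
4. 57.677722, -159.461944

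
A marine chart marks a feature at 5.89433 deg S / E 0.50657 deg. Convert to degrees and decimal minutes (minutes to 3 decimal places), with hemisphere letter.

5° 53.660′ S, 0° 30.394′ E

Lat: fractional part 0.894330 → 53.65980 minutes
λ: minutes = (0.506570 − 0) × 60 = 30.39420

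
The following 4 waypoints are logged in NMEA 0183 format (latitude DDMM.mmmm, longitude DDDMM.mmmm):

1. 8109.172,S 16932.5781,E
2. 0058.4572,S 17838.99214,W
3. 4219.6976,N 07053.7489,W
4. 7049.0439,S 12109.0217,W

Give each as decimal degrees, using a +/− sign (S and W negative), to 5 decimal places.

1. -81.15287, 169.54297
2. -0.97429, -178.64987
3. 42.32829, -70.89582
4. -70.81740, -121.15036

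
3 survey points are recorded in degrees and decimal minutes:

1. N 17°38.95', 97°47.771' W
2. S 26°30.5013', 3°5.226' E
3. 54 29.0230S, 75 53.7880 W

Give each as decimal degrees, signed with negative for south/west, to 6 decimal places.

Point 1:
  φ: 17 + 38.95/60 = 17.6491667
  N ⇒ keep positive
  Longitude: 47.771′ = 0.796183°; total 97.7961833
  hemisphere W, so the sign is −
Point 2:
  Lat: 30.5013′ = 0.508355°; total 26.5083550
  S ⇒ negate
  λ: 3 + 5.226/60 = 3.0871000
  E → positive
Point 3:
  Lat: 29.023′ = 0.483717°; total 54.4837167
  S ⇒ negate
  Longitude: 53.788′ = 0.896467°; total 75.8964667
  W ⇒ negate

1. 17.649167, -97.796183
2. -26.508355, 3.087100
3. -54.483717, -75.896467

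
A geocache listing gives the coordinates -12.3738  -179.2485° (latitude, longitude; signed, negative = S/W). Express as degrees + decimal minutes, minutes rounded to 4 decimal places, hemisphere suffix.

12° 22.4280′ S, 179° 14.9100′ W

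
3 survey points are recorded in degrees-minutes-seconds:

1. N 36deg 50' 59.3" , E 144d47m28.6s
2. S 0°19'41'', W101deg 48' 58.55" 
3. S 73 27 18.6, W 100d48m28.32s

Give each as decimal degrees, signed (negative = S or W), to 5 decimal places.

1. 36.84981, 144.79128
2. -0.32806, -101.81626
3. -73.45517, -100.80787

Point 1:
  Lat: 36° + 50/60 + 59.3/3600 = 36 + 0.833333 + 0.016472 = 36.849806
  N → positive
  Longitude: 47′ + 28.6″ = 47.47667′; 144 + 47.47667/60 = 144.791278
  E → positive
Point 2:
  Latitude: 0 + 19/60 + 41/3600 = 0.328056
  S → negative
  Longitude: 101 + 48/60 + 58.55/3600 = 101.816264
  W → negative
Point 3:
  φ: 73 + 27/60 + 18.6/3600 = 73.455167
  S ⇒ negate
  λ: 48′ + 28.32″ = 48.47200′; 100 + 48.47200/60 = 100.807867
  W ⇒ negate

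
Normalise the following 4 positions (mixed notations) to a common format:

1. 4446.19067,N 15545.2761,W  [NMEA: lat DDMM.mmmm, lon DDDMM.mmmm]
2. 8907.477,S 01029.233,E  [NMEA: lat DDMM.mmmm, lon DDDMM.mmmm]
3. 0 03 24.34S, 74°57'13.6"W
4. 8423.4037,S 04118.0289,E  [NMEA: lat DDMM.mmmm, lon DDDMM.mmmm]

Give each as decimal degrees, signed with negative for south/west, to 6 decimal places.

1. 44.769845, -155.754602
2. -89.124617, 10.487217
3. -0.056761, -74.953778
4. -84.390062, 41.300482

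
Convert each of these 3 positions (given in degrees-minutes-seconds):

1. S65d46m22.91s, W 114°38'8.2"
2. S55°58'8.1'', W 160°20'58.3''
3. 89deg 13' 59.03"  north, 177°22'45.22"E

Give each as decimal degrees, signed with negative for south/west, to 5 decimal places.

1. -65.77303, -114.63561
2. -55.96892, -160.34953
3. 89.23306, 177.37923

Point 1:
  Latitude: 46′ + 22.91″ = 46.38183′; 65 + 46.38183/60 = 65.773031
  S → negative
  Longitude: 38′ + 8.2″ = 38.13667′; 114 + 38.13667/60 = 114.635611
  W → negative
Point 2:
  Lat: 55° + 58/60 + 8.1/3600 = 55 + 0.966667 + 0.002250 = 55.968917
  S → negative
  λ: 20′ + 58.3″ = 20.97167′; 160 + 20.97167/60 = 160.349528
  hemisphere W, so the sign is −
Point 3:
  Latitude: 13′ + 59.03″ = 13.98383′; 89 + 13.98383/60 = 89.233064
  N → positive
  Longitude: 177° + 22/60 + 45.22/3600 = 177 + 0.366667 + 0.012561 = 177.379228
  E ⇒ keep positive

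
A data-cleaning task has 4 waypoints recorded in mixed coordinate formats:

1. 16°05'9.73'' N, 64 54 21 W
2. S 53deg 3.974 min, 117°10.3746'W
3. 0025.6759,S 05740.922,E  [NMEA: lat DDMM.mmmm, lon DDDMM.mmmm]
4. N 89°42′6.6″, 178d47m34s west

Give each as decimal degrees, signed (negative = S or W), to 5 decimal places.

1. 16.08604, -64.90583
2. -53.06623, -117.17291
3. -0.42793, 57.68203
4. 89.70183, -178.79278

Point 1:
  Lat: 16 + 5/60 + 9.73/3600 = 16.086036
  N ⇒ keep positive
  Longitude: 64° + 54/60 + 21/3600 = 64 + 0.900000 + 0.005833 = 64.905833
  W ⇒ negate
Point 2:
  Latitude: 3.974′ = 0.066233°; total 53.066233
  S ⇒ negate
  λ: 117 + 10.3746/60 = 117.172910
  hemisphere W, so the sign is −
Point 3:
  φ: degrees = first 2 digits = 0, minutes = 25.6759; 0 + 25.6759/60 = 0.427932
  S → negative
  Longitude: degrees = first 3 digits = 57, minutes = 40.922; 57 + 40.922/60 = 57.682033
  E ⇒ keep positive
Point 4:
  Latitude: 89 + 42/60 + 6.6/3600 = 89.701833
  N → positive
  λ: 47′ + 34″ = 47.56667′; 178 + 47.56667/60 = 178.792778
  W → negative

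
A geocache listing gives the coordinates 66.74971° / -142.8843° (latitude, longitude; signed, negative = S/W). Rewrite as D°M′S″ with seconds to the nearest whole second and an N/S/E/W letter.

66°44′59″ N, 142°53′3″ W

Lat: 0.749710 × 60 = 44.98260′ → 44′, remainder × 60 = 58.96″
Longitude is negative → W; |value| = 142.884300
Longitude: whole degrees 142; 53.05800′ → 53′ and 3.48″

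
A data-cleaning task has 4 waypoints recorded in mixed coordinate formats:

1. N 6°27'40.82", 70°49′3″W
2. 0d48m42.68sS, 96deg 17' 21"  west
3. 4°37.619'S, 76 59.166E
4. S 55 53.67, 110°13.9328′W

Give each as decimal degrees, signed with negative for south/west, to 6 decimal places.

1. 6.461339, -70.817500
2. -0.811856, -96.289167
3. -4.626983, 76.986100
4. -55.894500, -110.232213

Point 1:
  Lat: 6° + 27/60 + 40.82/3600 = 6 + 0.450000 + 0.011339 = 6.4613389
  N → positive
  Longitude: 49′ + 3″ = 49.05000′; 70 + 49.05000/60 = 70.8175000
  W ⇒ negate
Point 2:
  Latitude: 48′ + 42.68″ = 48.71133′; 0 + 48.71133/60 = 0.8118556
  S → negative
  Longitude: 17′ + 21″ = 17.35000′; 96 + 17.35000/60 = 96.2891667
  W ⇒ negate
Point 3:
  Lat: 4 + 37.619/60 = 4.6269833
  hemisphere S, so the sign is −
  Lon: 59.166′ = 0.986100°; total 76.9861000
  E → positive
Point 4:
  φ: 53.67′ = 0.894500°; total 55.8945000
  S ⇒ negate
  Longitude: 110 + 13.9328/60 = 110.2322133
  hemisphere W, so the sign is −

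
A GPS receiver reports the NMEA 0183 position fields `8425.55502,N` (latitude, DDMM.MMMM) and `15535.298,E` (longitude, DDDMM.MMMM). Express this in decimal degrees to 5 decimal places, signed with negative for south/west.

84.42592, 155.58830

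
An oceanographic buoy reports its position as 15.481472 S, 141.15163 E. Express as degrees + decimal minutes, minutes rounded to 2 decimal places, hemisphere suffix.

15° 28.89′ S, 141° 9.10′ E

φ: minutes = (15.481472 − 15) × 60 = 28.8883
Lon: fractional part 0.151630 → 9.0978 minutes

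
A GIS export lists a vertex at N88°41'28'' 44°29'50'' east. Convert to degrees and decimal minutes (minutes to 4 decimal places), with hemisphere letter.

φ: seconds/60 = 0.46667; minutes = 41 + 0.46667 = 41.466667
Lon: 29 + 50/60 = 29.833333′

88° 41.4667′ N, 44° 29.8333′ E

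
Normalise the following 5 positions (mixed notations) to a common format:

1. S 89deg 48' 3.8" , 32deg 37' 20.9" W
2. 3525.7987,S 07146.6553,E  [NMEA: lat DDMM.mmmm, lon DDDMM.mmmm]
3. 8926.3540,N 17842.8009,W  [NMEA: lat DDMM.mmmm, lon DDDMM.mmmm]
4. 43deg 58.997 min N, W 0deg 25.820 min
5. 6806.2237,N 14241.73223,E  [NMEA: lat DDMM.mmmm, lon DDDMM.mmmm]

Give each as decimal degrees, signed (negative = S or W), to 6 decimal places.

1. -89.801056, -32.622472
2. -35.429978, 71.777588
3. 89.439233, -178.713348
4. 43.983283, -0.430333
5. 68.103728, 142.695537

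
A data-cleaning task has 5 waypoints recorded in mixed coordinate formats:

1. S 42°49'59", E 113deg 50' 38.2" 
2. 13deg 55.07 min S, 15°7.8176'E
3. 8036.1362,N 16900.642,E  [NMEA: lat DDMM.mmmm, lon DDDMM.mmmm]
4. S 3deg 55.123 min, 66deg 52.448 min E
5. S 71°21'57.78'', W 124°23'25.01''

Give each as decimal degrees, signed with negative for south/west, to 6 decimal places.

Point 1:
  Latitude: 42 + 49/60 + 59/3600 = 42.8330556
  S → negative
  λ: 113° + 50/60 + 38.2/3600 = 113 + 0.833333 + 0.010611 = 113.8439444
  E → positive
Point 2:
  φ: 55.07′ = 0.917833°; total 13.9178333
  S → negative
  Longitude: 15 + 7.8176/60 = 15.1302933
  E → positive
Point 3:
  φ: degrees = first 2 digits = 80, minutes = 36.1362; 80 + 36.1362/60 = 80.6022700
  N ⇒ keep positive
  Lon: split at 3 digits → 169° and 0.642′; 169 + 0.642/60 = 169.0107000
  E ⇒ keep positive
Point 4:
  φ: 3 + 55.123/60 = 3.9187167
  hemisphere S, so the sign is −
  Lon: 66 + 52.448/60 = 66.8741333
  E ⇒ keep positive
Point 5:
  Latitude: 21′ + 57.78″ = 21.96300′; 71 + 21.96300/60 = 71.3660500
  S → negative
  λ: 23′ + 25.01″ = 23.41683′; 124 + 23.41683/60 = 124.3902806
  W → negative

1. -42.833056, 113.843944
2. -13.917833, 15.130293
3. 80.602270, 169.010700
4. -3.918717, 66.874133
5. -71.366050, -124.390281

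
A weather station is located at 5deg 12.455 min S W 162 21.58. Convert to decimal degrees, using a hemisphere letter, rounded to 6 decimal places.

Latitude: 12.455′ = 0.207583°; total 5.2075833
Lon: 162 + 21.58/60 = 162.3596667

5.207583° S, 162.359667° W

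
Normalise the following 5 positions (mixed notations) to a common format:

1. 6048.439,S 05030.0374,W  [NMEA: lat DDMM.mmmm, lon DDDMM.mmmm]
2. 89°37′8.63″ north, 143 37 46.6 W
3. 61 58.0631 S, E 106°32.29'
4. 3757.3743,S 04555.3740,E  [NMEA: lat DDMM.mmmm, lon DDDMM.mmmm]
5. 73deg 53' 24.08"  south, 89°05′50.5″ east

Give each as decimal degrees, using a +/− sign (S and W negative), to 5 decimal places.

Point 1:
  Lat: split at 2 digits → 60° and 48.439′; 60 + 48.439/60 = 60.807317
  hemisphere S, so the sign is −
  λ: degrees = first 3 digits = 50, minutes = 30.0374; 50 + 30.0374/60 = 50.500623
  W → negative
Point 2:
  Lat: 89° + 37/60 + 8.63/3600 = 89 + 0.616667 + 0.002397 = 89.619064
  N → positive
  Lon: 143° + 37/60 + 46.6/3600 = 143 + 0.616667 + 0.012944 = 143.629611
  hemisphere W, so the sign is −
Point 3:
  Lat: 61 + 58.0631/60 = 61.967718
  hemisphere S, so the sign is −
  Lon: 106 + 32.29/60 = 106.538167
  E → positive
Point 4:
  φ: split at 2 digits → 37° and 57.3743′; 37 + 57.3743/60 = 37.956238
  S ⇒ negate
  λ: split at 3 digits → 045° and 55.374′; 45 + 55.374/60 = 45.922900
  E → positive
Point 5:
  Lat: 73° + 53/60 + 24.08/3600 = 73 + 0.883333 + 0.006689 = 73.890022
  S → negative
  λ: 89° + 5/60 + 50.5/3600 = 89 + 0.083333 + 0.014028 = 89.097361
  E ⇒ keep positive

1. -60.80732, -50.50062
2. 89.61906, -143.62961
3. -61.96772, 106.53817
4. -37.95624, 45.92290
5. -73.89002, 89.09736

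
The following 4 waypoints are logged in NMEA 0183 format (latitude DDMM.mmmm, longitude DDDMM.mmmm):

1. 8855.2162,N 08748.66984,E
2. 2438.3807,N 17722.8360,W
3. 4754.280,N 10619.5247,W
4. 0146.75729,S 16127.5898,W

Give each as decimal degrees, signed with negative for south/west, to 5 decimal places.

Point 1:
  φ: split at 2 digits → 88° and 55.2162′; 88 + 55.2162/60 = 88.920270
  N → positive
  Longitude: degrees = first 3 digits = 87, minutes = 48.66984; 87 + 48.66984/60 = 87.811164
  E ⇒ keep positive
Point 2:
  Lat: split at 2 digits → 24° and 38.3807′; 24 + 38.3807/60 = 24.639678
  N ⇒ keep positive
  Lon: degrees = first 3 digits = 177, minutes = 22.836; 177 + 22.836/60 = 177.380600
  W → negative
Point 3:
  Latitude: degrees = first 2 digits = 47, minutes = 54.28; 47 + 54.28/60 = 47.904667
  N ⇒ keep positive
  Lon: split at 3 digits → 106° and 19.5247′; 106 + 19.5247/60 = 106.325412
  W → negative
Point 4:
  Latitude: split at 2 digits → 01° and 46.75729′; 1 + 46.75729/60 = 1.779288
  S → negative
  λ: split at 3 digits → 161° and 27.5898′; 161 + 27.5898/60 = 161.459830
  hemisphere W, so the sign is −

1. 88.92027, 87.81116
2. 24.63968, -177.38060
3. 47.90467, -106.32541
4. -1.77929, -161.45983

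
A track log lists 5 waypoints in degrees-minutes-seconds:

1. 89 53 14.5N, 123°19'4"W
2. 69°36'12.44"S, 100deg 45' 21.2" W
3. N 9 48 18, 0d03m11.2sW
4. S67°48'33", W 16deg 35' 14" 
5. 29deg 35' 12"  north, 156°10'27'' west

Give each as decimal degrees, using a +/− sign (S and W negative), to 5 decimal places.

Point 1:
  Latitude: 53′ + 14.5″ = 53.24167′; 89 + 53.24167/60 = 89.887361
  N → positive
  Longitude: 19′ + 4″ = 19.06667′; 123 + 19.06667/60 = 123.317778
  W ⇒ negate
Point 2:
  Lat: 69 + 36/60 + 12.44/3600 = 69.603456
  hemisphere S, so the sign is −
  Lon: 45′ + 21.2″ = 45.35333′; 100 + 45.35333/60 = 100.755889
  W ⇒ negate
Point 3:
  φ: 9 + 48/60 + 18/3600 = 9.805000
  N ⇒ keep positive
  Longitude: 0 + 3/60 + 11.2/3600 = 0.053111
  W → negative
Point 4:
  Latitude: 48′ + 33″ = 48.55000′; 67 + 48.55000/60 = 67.809167
  S ⇒ negate
  Lon: 16 + 35/60 + 14/3600 = 16.587222
  hemisphere W, so the sign is −
Point 5:
  Latitude: 29 + 35/60 + 12/3600 = 29.586667
  N → positive
  Lon: 156 + 10/60 + 27/3600 = 156.174167
  hemisphere W, so the sign is −

1. 89.88736, -123.31778
2. -69.60346, -100.75589
3. 9.80500, -0.05311
4. -67.80917, -16.58722
5. 29.58667, -156.17417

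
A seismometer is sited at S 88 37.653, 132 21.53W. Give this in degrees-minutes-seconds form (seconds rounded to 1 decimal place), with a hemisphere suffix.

88°37′39.2″ S, 132°21′31.8″ W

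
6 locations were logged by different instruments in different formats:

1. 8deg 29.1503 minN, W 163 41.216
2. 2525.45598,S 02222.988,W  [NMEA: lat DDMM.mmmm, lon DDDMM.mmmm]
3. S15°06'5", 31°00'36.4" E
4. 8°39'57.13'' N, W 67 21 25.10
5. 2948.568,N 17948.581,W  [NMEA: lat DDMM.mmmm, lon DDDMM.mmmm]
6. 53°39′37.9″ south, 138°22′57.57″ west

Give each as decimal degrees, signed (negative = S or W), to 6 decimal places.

Point 1:
  Latitude: 8 + 29.1503/60 = 8.4858383
  N → positive
  Longitude: 163 + 41.216/60 = 163.6869333
  W → negative
Point 2:
  Lat: degrees = first 2 digits = 25, minutes = 25.45598; 25 + 25.45598/60 = 25.4242663
  S ⇒ negate
  Lon: degrees = first 3 digits = 22, minutes = 22.988; 22 + 22.988/60 = 22.3831333
  hemisphere W, so the sign is −
Point 3:
  φ: 15 + 6/60 + 5/3600 = 15.1013889
  S → negative
  λ: 31 + 0/60 + 36.4/3600 = 31.0101111
  E ⇒ keep positive
Point 4:
  Lat: 39′ + 57.13″ = 39.95217′; 8 + 39.95217/60 = 8.6658694
  N → positive
  λ: 67° + 21/60 + 25.1/3600 = 67 + 0.350000 + 0.006972 = 67.3569722
  W ⇒ negate
Point 5:
  Lat: degrees = first 2 digits = 29, minutes = 48.568; 29 + 48.568/60 = 29.8094667
  N ⇒ keep positive
  Lon: split at 3 digits → 179° and 48.581′; 179 + 48.581/60 = 179.8096833
  W → negative
Point 6:
  Lat: 53 + 39/60 + 37.9/3600 = 53.6605278
  S ⇒ negate
  Longitude: 22′ + 57.57″ = 22.95950′; 138 + 22.95950/60 = 138.3826583
  hemisphere W, so the sign is −

1. 8.485838, -163.686933
2. -25.424266, -22.383133
3. -15.101389, 31.010111
4. 8.665869, -67.356972
5. 29.809467, -179.809683
6. -53.660528, -138.382658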